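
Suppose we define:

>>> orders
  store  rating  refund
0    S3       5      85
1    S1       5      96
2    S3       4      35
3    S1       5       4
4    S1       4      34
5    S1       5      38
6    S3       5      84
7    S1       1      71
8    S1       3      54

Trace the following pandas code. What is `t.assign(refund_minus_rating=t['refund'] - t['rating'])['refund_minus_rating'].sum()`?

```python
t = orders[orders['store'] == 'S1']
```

filter rows where store == 'S1':
  store  rating  refund
1    S1       5      96
3    S1       5       4
4    S1       4      34
5    S1       5      38
7    S1       1      71
8    S1       3      54
add column refund_minus_rating = t['refund'] - t['rating']:
  store  rating  refund  refund_minus_rating
1    S1       5      96                   91
3    S1       5       4                   -1
4    S1       4      34                   30
5    S1       5      38                   33
7    S1       1      71                   70
8    S1       3      54                   51

274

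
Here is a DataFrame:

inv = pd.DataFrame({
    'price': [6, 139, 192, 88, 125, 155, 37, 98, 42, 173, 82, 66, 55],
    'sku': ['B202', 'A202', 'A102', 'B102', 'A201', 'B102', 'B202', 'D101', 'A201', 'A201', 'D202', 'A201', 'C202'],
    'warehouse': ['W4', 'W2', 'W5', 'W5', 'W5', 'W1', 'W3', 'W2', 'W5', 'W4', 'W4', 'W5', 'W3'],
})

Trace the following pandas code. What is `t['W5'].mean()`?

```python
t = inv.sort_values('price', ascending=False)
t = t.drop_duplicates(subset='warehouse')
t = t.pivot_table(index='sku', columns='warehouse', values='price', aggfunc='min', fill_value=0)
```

38.4

sort by price descending:
    price   sku warehouse
2     192  A102        W5
9     173  A201        W4
5     155  B102        W1
1     139  A202        W2
4     125  A201        W5
7      98  D101        W2
3      88  B102        W5
10     82  D202        W4
11     66  A201        W5
12     55  C202        W3
8      42  A201        W5
6      37  B202        W3
0       6  B202        W4
drop duplicate warehouse (keep=first):
    price   sku warehouse
2     192  A102        W5
9     173  A201        W4
5     155  B102        W1
1     139  A202        W2
12     55  C202        W3
pivot: rows=sku, cols=warehouse, min(price):
warehouse   W1   W2  W3   W4   W5
sku                              
A102         0    0   0    0  192
A201         0    0   0  173    0
A202         0  139   0    0    0
B102       155    0   0    0    0
C202         0    0  55    0    0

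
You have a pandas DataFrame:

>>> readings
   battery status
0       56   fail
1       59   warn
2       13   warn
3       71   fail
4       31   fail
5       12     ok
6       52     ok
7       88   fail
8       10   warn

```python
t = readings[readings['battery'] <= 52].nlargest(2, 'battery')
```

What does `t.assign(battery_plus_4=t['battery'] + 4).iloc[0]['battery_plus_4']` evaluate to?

filter rows where battery <= 52:
   battery status
2       13   warn
4       31   fail
5       12     ok
6       52     ok
8       10   warn
take 2 rows with largest battery:
   battery status
6       52     ok
4       31   fail
add column battery_plus_4 = t['battery'] + 4:
   battery status  battery_plus_4
6       52     ok              56
4       31   fail              35
So iloc[0]['battery_plus_4'] = 56.

56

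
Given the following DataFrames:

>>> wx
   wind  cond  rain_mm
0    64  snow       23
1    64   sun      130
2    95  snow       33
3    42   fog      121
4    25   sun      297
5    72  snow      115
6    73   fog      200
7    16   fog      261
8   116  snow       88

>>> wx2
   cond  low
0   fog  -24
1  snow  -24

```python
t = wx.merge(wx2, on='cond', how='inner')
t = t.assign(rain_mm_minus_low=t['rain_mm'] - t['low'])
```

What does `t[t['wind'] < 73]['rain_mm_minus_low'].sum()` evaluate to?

merge on 'cond' (how='inner') → 7 rows:
   wind  cond  rain_mm  low
0    64  snow       23  -24
1    95  snow       33  -24
2    42   fog      121  -24
3    72  snow      115  -24
4    73   fog      200  -24
5    16   fog      261  -24
6   116  snow       88  -24
add column rain_mm_minus_low = t['rain_mm'] - t['low']:
   wind  cond  rain_mm  low  rain_mm_minus_low
0    64  snow       23  -24                 47
1    95  snow       33  -24                 57
2    42   fog      121  -24                145
3    72  snow      115  -24                139
4    73   fog      200  -24                224
5    16   fog      261  -24                285
6   116  snow       88  -24                112
filter rows where wind < 73:
   wind  cond  rain_mm  low  rain_mm_minus_low
0    64  snow       23  -24                 47
2    42   fog      121  -24                145
3    72  snow      115  -24                139
5    16   fog      261  -24                285

616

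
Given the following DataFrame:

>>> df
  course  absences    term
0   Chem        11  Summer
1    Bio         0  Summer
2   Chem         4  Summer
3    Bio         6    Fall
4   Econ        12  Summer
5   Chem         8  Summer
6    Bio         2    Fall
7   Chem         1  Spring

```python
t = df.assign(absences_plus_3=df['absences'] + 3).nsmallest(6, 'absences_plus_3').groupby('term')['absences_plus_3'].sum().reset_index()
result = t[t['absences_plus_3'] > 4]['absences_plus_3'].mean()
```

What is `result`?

add column absences_plus_3 = df['absences'] + 3:
  course  absences    term  absences_plus_3
0   Chem        11  Summer               14
1    Bio         0  Summer                3
2   Chem         4  Summer                7
3    Bio         6    Fall                9
4   Econ        12  Summer               15
5   Chem         8  Summer               11
6    Bio         2    Fall                5
7   Chem         1  Spring                4
take 6 rows with smallest absences_plus_3:
  course  absences    term  absences_plus_3
1    Bio         0  Summer                3
7   Chem         1  Spring                4
6    Bio         2    Fall                5
2   Chem         4  Summer                7
3    Bio         6    Fall                9
5   Chem         8  Summer               11
group by term, sum of absences_plus_3:
term
Fall      14
Spring     4
Summer    21
Name: absences_plus_3, dtype: int64
reset_index():
     term  absences_plus_3
0    Fall               14
1  Spring                4
2  Summer               21
filter rows where absences_plus_3 > 4:
     term  absences_plus_3
0    Fall               14
2  Summer               21

17.5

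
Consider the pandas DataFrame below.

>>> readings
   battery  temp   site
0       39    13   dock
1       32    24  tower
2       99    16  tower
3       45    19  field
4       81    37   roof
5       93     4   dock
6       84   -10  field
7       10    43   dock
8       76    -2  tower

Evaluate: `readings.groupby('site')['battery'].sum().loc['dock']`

142

group by site, sum of battery:
site
dock     142
field    129
roof      81
tower    207
Name: battery, dtype: int64
value at index 'dock' → 142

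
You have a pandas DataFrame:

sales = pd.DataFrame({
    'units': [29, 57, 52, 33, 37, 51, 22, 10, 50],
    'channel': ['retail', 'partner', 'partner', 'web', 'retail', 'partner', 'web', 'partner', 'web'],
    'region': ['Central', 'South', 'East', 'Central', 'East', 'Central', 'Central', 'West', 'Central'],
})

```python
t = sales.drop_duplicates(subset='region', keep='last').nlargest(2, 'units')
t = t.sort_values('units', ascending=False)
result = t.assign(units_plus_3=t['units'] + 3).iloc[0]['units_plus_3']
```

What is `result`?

60

drop duplicate region (keep=last):
   units  channel   region
1     57  partner    South
4     37   retail     East
7     10  partner     West
8     50      web  Central
take 2 rows with largest units:
   units  channel   region
1     57  partner    South
8     50      web  Central
sort by units descending:
   units  channel   region
1     57  partner    South
8     50      web  Central
add column units_plus_3 = t['units'] + 3:
   units  channel   region  units_plus_3
1     57  partner    South            60
8     50      web  Central            53
So iloc[0]['units_plus_3'] = 60.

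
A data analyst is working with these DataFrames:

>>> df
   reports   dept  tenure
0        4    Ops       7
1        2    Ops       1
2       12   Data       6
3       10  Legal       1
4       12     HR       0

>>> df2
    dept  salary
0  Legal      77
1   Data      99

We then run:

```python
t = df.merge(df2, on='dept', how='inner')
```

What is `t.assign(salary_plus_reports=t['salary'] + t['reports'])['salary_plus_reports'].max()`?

merge on 'dept' (how='inner') → 2 rows:
   reports   dept  tenure  salary
0       12   Data       6      99
1       10  Legal       1      77
add column salary_plus_reports = t['salary'] + t['reports']:
   reports   dept  tenure  salary  salary_plus_reports
0       12   Data       6      99                  111
1       10  Legal       1      77                   87
So max() = 111.

111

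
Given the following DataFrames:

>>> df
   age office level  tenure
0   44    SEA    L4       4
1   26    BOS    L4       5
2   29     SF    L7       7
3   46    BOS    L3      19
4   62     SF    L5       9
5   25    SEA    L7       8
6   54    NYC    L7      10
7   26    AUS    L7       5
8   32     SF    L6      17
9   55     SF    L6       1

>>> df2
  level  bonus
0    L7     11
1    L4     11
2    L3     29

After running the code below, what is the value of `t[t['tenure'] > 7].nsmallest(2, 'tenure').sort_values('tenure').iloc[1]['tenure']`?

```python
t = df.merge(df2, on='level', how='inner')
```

merge on 'level' (how='inner') → 7 rows:
   age office level  tenure  bonus
0   44    SEA    L4       4     11
1   26    BOS    L4       5     11
2   29     SF    L7       7     11
3   46    BOS    L3      19     29
4   25    SEA    L7       8     11
5   54    NYC    L7      10     11
6   26    AUS    L7       5     11
filter rows where tenure > 7:
   age office level  tenure  bonus
3   46    BOS    L3      19     29
4   25    SEA    L7       8     11
5   54    NYC    L7      10     11
take 2 rows with smallest tenure:
   age office level  tenure  bonus
4   25    SEA    L7       8     11
5   54    NYC    L7      10     11
sort by tenure:
   age office level  tenure  bonus
4   25    SEA    L7       8     11
5   54    NYC    L7      10     11
Hence 10.

10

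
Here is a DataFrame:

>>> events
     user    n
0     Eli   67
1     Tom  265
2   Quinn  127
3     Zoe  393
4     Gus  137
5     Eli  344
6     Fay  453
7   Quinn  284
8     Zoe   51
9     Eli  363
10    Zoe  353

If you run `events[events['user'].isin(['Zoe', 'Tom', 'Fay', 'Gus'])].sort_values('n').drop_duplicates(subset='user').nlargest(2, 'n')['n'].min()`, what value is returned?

265

filter rows where user in ['Zoe', 'Tom', 'Fay', 'Gus']:
   user    n
1   Tom  265
3   Zoe  393
4   Gus  137
6   Fay  453
8   Zoe   51
10  Zoe  353
sort by n:
   user    n
8   Zoe   51
4   Gus  137
1   Tom  265
10  Zoe  353
3   Zoe  393
6   Fay  453
drop duplicate user (keep=first):
  user    n
8  Zoe   51
4  Gus  137
1  Tom  265
6  Fay  453
take 2 rows with largest n:
  user    n
6  Fay  453
1  Tom  265
min of column 'n' → 265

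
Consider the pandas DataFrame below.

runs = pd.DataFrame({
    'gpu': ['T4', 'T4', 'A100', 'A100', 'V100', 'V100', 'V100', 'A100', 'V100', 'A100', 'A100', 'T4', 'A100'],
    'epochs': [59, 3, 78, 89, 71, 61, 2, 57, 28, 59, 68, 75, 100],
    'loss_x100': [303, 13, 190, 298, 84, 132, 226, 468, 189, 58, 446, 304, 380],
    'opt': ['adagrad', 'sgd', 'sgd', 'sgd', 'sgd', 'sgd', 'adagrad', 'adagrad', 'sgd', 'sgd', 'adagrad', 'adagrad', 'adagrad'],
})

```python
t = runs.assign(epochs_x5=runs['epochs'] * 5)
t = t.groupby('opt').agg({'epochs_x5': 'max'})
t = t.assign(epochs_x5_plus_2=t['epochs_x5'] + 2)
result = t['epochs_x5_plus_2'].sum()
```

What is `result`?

add column epochs_x5 = runs['epochs'] * 5:
     gpu  epochs  loss_x100      opt  epochs_x5
0     T4      59        303  adagrad        295
1     T4       3         13      sgd         15
2   A100      78        190      sgd        390
3   A100      89        298      sgd        445
4   V100      71         84      sgd        355
5   V100      61        132      sgd        305
6   V100       2        226  adagrad         10
7   A100      57        468  adagrad        285
8   V100      28        189      sgd        140
9   A100      59         58      sgd        295
10  A100      68        446  adagrad        340
11    T4      75        304  adagrad        375
12  A100     100        380  adagrad        500
group by opt, max of epochs_x5:
         epochs_x5
opt               
adagrad        500
sgd            445
add column epochs_x5_plus_2 = t['epochs_x5'] + 2:
         epochs_x5  epochs_x5_plus_2
opt                                 
adagrad        500               502
sgd            445               447

949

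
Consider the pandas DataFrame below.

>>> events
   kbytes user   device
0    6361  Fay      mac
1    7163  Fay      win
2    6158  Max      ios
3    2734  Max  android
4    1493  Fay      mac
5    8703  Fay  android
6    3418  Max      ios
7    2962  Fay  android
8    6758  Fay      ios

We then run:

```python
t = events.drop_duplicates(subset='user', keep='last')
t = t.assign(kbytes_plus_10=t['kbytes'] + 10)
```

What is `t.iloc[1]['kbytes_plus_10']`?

6768

drop duplicate user (keep=last):
   kbytes user device
6    3418  Max    ios
8    6758  Fay    ios
add column kbytes_plus_10 = t['kbytes'] + 10:
   kbytes user device  kbytes_plus_10
6    3418  Max    ios            3428
8    6758  Fay    ios            6768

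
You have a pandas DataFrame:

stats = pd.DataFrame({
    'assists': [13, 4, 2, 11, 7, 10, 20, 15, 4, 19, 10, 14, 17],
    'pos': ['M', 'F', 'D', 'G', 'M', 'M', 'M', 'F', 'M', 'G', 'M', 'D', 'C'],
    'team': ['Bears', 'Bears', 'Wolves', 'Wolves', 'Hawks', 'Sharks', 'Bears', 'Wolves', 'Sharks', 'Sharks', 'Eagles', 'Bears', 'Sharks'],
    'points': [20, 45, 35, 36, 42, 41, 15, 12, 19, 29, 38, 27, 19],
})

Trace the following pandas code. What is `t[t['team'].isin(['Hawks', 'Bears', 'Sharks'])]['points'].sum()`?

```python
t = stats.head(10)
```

take first 10 rows:
   assists pos    team  points
0       13   M   Bears      20
1        4   F   Bears      45
2        2   D  Wolves      35
3       11   G  Wolves      36
4        7   M   Hawks      42
5       10   M  Sharks      41
6       20   M   Bears      15
7       15   F  Wolves      12
8        4   M  Sharks      19
9       19   G  Sharks      29
filter rows where team in ['Hawks', 'Bears', 'Sharks']:
   assists pos    team  points
0       13   M   Bears      20
1        4   F   Bears      45
4        7   M   Hawks      42
5       10   M  Sharks      41
6       20   M   Bears      15
8        4   M  Sharks      19
9       19   G  Sharks      29
Finally, sum of column 'points' = 211.

211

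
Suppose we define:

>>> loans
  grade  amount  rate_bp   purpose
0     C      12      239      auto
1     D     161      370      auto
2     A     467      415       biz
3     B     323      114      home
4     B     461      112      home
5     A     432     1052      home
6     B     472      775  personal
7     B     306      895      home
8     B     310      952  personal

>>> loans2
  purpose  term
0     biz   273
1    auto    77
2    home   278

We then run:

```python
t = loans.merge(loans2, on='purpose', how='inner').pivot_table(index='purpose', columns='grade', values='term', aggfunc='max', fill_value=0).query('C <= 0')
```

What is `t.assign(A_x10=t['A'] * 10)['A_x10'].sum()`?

merge on 'purpose' (how='inner') → 7 rows:
  grade  amount  rate_bp purpose  term
0     C      12      239    auto    77
1     D     161      370    auto    77
2     A     467      415     biz   273
3     B     323      114    home   278
4     B     461      112    home   278
5     A     432     1052    home   278
6     B     306      895    home   278
pivot: rows=purpose, cols=grade, max(term):
grade      A    B   C   D
purpose                  
auto       0    0  77  77
biz      273    0   0   0
home     278  278   0   0
filter rows where C <= 0:
grade      A    B  C  D
purpose                
biz      273    0  0  0
home     278  278  0  0
add column A_x10 = t['A'] * 10:
grade      A    B  C  D  A_x10
purpose                       
biz      273    0  0  0   2730
home     278  278  0  0   2780

5510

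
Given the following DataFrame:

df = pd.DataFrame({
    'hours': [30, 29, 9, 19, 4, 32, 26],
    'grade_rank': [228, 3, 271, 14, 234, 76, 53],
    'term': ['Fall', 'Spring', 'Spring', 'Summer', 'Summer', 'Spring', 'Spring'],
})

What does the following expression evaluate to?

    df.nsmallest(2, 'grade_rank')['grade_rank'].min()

3

take 2 rows with smallest grade_rank:
   hours  grade_rank    term
1     29           3  Spring
3     19          14  Summer
Finally, min of column 'grade_rank' = 3.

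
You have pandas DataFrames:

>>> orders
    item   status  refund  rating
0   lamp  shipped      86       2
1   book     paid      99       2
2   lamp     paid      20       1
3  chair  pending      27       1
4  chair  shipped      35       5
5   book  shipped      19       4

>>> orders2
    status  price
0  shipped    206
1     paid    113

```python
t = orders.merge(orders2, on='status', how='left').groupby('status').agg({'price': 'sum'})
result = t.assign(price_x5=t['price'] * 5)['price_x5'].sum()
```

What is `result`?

merge on 'status' (how='left') → 6 rows:
    item   status  refund  rating  price
0   lamp  shipped      86       2  206.0
1   book     paid      99       2  113.0
2   lamp     paid      20       1  113.0
3  chair  pending      27       1    NaN
4  chair  shipped      35       5  206.0
5   book  shipped      19       4  206.0
group by status, sum of price:
         price
status        
paid     226.0
pending    0.0
shipped  618.0
add column price_x5 = t['price'] * 5:
         price  price_x5
status                  
paid     226.0    1130.0
pending    0.0       0.0
shipped  618.0    3090.0
Finally, sum of column 'price_x5' = 4220.0.

4220.0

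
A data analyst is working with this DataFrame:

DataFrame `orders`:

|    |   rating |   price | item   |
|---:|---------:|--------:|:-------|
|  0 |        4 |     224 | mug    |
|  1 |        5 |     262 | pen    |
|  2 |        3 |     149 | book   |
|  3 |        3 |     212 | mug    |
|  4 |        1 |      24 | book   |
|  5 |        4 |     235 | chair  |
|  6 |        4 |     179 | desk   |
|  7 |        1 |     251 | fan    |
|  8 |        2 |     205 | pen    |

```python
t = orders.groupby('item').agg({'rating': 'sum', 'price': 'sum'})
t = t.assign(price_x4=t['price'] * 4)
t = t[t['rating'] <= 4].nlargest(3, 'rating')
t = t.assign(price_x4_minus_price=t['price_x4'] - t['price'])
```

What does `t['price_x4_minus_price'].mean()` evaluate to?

587.0

group by item: sum(rating), sum(price):
       rating  price
item                
book        4    173
chair       4    235
desk        4    179
fan         1    251
mug         7    436
pen         7    467
add column price_x4 = t['price'] * 4:
       rating  price  price_x4
item                          
book        4    173       692
chair       4    235       940
desk        4    179       716
fan         1    251      1004
mug         7    436      1744
pen         7    467      1868
filter rows where rating <= 4:
       rating  price  price_x4
item                          
book        4    173       692
chair       4    235       940
desk        4    179       716
fan         1    251      1004
take 3 rows with largest rating:
       rating  price  price_x4
item                          
book        4    173       692
chair       4    235       940
desk        4    179       716
add column price_x4_minus_price = t['price_x4'] - t['price']:
       rating  price  price_x4  price_x4_minus_price
item                                                
book        4    173       692                   519
chair       4    235       940                   705
desk        4    179       716                   537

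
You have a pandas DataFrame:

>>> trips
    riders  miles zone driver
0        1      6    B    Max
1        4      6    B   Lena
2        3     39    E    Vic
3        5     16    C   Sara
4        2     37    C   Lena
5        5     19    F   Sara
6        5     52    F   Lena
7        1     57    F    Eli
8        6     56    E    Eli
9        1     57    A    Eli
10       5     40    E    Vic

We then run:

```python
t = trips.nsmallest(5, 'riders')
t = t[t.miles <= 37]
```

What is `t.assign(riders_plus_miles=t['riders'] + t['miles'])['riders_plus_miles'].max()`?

take 5 rows with smallest riders:
   riders  miles zone driver
0       1      6    B    Max
7       1     57    F    Eli
9       1     57    A    Eli
4       2     37    C   Lena
2       3     39    E    Vic
filter rows where miles <= 37:
   riders  miles zone driver
0       1      6    B    Max
4       2     37    C   Lena
add column riders_plus_miles = t['riders'] + t['miles']:
   riders  miles zone driver  riders_plus_miles
0       1      6    B    Max                  7
4       2     37    C   Lena                 39
max of column 'riders_plus_miles' → 39

39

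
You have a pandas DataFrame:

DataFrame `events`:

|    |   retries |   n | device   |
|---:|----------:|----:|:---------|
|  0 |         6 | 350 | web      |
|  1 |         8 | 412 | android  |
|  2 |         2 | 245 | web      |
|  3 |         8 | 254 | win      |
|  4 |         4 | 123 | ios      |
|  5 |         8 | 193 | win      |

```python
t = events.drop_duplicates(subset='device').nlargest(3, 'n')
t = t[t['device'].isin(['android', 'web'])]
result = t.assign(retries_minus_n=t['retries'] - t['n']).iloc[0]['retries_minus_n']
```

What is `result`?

drop duplicate device (keep=first):
   retries    n   device
0        6  350      web
1        8  412  android
3        8  254      win
4        4  123      ios
take 3 rows with largest n:
   retries    n   device
1        8  412  android
0        6  350      web
3        8  254      win
filter rows where device in ['android', 'web']:
   retries    n   device
1        8  412  android
0        6  350      web
add column retries_minus_n = t['retries'] - t['n']:
   retries    n   device  retries_minus_n
1        8  412  android             -404
0        6  350      web             -344
Then the value at position 0, column 'retries_minus_n': -404

-404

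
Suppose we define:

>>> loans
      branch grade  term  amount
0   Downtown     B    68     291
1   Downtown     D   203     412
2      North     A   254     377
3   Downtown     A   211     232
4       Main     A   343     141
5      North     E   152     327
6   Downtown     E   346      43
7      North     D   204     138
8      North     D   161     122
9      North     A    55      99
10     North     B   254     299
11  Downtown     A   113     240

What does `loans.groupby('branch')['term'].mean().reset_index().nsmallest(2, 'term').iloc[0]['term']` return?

group by branch, mean of term:
branch
Downtown    188.2
Main        343.0
North       180.0
Name: term, dtype: float64
reset_index():
     branch   term
0  Downtown  188.2
1      Main  343.0
2     North  180.0
take 2 rows with smallest term:
     branch   term
2     North  180.0
0  Downtown  188.2

180.0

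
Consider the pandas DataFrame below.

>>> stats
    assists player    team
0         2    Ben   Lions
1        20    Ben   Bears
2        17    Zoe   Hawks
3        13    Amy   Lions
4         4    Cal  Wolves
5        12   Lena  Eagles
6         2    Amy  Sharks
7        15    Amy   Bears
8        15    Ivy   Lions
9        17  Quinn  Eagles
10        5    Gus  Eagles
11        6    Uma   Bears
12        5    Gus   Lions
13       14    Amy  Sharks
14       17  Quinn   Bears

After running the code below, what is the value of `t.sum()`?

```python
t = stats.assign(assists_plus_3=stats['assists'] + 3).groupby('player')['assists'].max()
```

add column assists_plus_3 = stats['assists'] + 3:
    assists player    team  assists_plus_3
0         2    Ben   Lions               5
1        20    Ben   Bears              23
2        17    Zoe   Hawks              20
3        13    Amy   Lions              16
4         4    Cal  Wolves               7
5        12   Lena  Eagles              15
6         2    Amy  Sharks               5
7        15    Amy   Bears              18
8        15    Ivy   Lions              18
9        17  Quinn  Eagles              20
10        5    Gus  Eagles               8
11        6    Uma   Bears               9
12        5    Gus   Lions               8
13       14    Amy  Sharks              17
14       17  Quinn   Bears              20
group by player, max of assists:
player
Amy      15
Ben      20
Cal       4
Gus       5
Ivy      15
Lena     12
Quinn    17
Uma       6
Zoe      17
Name: assists, dtype: int64
So sum() = 111.

111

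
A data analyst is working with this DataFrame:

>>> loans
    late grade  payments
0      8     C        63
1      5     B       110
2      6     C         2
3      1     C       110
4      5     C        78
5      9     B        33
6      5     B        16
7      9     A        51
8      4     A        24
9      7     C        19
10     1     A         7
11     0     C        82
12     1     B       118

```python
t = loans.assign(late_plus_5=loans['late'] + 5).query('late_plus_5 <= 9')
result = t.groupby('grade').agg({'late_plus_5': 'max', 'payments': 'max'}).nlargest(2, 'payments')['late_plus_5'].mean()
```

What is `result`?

6.0

add column late_plus_5 = loans['late'] + 5:
    late grade  payments  late_plus_5
0      8     C        63           13
1      5     B       110           10
2      6     C         2           11
3      1     C       110            6
4      5     C        78           10
5      9     B        33           14
6      5     B        16           10
7      9     A        51           14
8      4     A        24            9
9      7     C        19           12
10     1     A         7            6
11     0     C        82            5
12     1     B       118            6
filter rows where late_plus_5 <= 9:
    late grade  payments  late_plus_5
3      1     C       110            6
8      4     A        24            9
10     1     A         7            6
11     0     C        82            5
12     1     B       118            6
group by grade: max(late_plus_5), max(payments):
       late_plus_5  payments
grade                       
A                9        24
B                6       118
C                6       110
take 2 rows with largest payments:
       late_plus_5  payments
grade                       
B                6       118
C                6       110
Hence 6.0.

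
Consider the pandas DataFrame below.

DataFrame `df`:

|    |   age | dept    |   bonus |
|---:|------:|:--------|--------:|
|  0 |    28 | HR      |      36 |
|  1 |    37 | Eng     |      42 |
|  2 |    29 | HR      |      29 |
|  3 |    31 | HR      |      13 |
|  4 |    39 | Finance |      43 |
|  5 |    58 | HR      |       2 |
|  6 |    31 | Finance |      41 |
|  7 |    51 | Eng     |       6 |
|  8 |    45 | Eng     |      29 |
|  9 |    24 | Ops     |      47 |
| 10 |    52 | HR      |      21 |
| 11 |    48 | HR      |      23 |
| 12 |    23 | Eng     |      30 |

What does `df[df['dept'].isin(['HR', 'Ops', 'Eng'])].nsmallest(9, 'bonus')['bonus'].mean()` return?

21.0

filter rows where dept in ['HR', 'Ops', 'Eng']:
    age dept  bonus
0    28   HR     36
1    37  Eng     42
2    29   HR     29
3    31   HR     13
5    58   HR      2
7    51  Eng      6
8    45  Eng     29
9    24  Ops     47
10   52   HR     21
11   48   HR     23
12   23  Eng     30
take 9 rows with smallest bonus:
    age dept  bonus
5    58   HR      2
7    51  Eng      6
3    31   HR     13
10   52   HR     21
11   48   HR     23
2    29   HR     29
8    45  Eng     29
12   23  Eng     30
0    28   HR     36
Taking the mean of column 'bonus' gives 21.0.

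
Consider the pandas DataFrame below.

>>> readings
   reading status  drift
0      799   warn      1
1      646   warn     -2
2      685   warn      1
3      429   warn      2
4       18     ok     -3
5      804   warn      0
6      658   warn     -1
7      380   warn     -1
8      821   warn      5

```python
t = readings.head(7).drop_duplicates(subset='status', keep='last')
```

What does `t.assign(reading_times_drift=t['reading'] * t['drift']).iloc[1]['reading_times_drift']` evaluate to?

take first 7 rows:
   reading status  drift
0      799   warn      1
1      646   warn     -2
2      685   warn      1
3      429   warn      2
4       18     ok     -3
5      804   warn      0
6      658   warn     -1
drop duplicate status (keep=last):
   reading status  drift
4       18     ok     -3
6      658   warn     -1
add column reading_times_drift = t['reading'] * t['drift']:
   reading status  drift  reading_times_drift
4       18     ok     -3                  -54
6      658   warn     -1                 -658
Then the value at position 1, column 'reading_times_drift': -658

-658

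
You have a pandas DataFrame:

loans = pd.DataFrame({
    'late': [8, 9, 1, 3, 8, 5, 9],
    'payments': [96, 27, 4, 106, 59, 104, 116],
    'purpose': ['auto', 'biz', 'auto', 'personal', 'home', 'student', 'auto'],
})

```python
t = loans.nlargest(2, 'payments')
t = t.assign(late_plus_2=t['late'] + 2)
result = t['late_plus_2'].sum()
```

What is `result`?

take 2 rows with largest payments:
   late  payments   purpose
6     9       116      auto
3     3       106  personal
add column late_plus_2 = t['late'] + 2:
   late  payments   purpose  late_plus_2
6     9       116      auto           11
3     3       106  personal            5
Reading off the sum of column 'late_plus_2', we get 16.

16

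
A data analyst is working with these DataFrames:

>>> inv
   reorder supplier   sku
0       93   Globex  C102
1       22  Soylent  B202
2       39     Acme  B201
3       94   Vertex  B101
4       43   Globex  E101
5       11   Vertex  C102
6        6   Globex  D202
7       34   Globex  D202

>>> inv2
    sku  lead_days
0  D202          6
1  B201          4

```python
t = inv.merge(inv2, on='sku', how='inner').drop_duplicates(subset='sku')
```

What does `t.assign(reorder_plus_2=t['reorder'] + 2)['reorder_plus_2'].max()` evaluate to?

41

merge on 'sku' (how='inner') → 3 rows:
   reorder supplier   sku  lead_days
0       39     Acme  B201          4
1        6   Globex  D202          6
2       34   Globex  D202          6
drop duplicate sku (keep=first):
   reorder supplier   sku  lead_days
0       39     Acme  B201          4
1        6   Globex  D202          6
add column reorder_plus_2 = t['reorder'] + 2:
   reorder supplier   sku  lead_days  reorder_plus_2
0       39     Acme  B201          4              41
1        6   Globex  D202          6               8
max of column 'reorder_plus_2' → 41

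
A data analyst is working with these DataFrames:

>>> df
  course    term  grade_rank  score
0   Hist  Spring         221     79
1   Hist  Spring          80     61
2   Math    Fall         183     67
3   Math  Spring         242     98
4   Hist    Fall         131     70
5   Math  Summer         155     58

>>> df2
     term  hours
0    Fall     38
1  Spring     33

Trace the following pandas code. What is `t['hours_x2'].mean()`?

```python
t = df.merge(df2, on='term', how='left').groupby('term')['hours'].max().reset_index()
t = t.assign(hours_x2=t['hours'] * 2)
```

merge on 'term' (how='left') → 6 rows:
  course    term  grade_rank  score  hours
0   Hist  Spring         221     79   33.0
1   Hist  Spring          80     61   33.0
2   Math    Fall         183     67   38.0
3   Math  Spring         242     98   33.0
4   Hist    Fall         131     70   38.0
5   Math  Summer         155     58    NaN
group by term, max of hours:
term
Fall      38.0
Spring    33.0
Summer     NaN
Name: hours, dtype: float64
reset_index():
     term  hours
0    Fall   38.0
1  Spring   33.0
2  Summer    NaN
add column hours_x2 = t['hours'] * 2:
     term  hours  hours_x2
0    Fall   38.0      76.0
1  Spring   33.0      66.0
2  Summer    NaN       NaN

71.0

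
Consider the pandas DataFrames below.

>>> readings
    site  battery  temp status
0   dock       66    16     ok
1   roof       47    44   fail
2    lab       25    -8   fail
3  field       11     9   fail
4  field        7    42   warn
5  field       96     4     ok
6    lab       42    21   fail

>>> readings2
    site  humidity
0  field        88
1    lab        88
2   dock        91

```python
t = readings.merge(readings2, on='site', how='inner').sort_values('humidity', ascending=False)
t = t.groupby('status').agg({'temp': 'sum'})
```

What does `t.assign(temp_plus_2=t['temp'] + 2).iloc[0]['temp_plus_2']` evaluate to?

merge on 'site' (how='inner') → 6 rows:
    site  battery  temp status  humidity
0   dock       66    16     ok        91
1    lab       25    -8   fail        88
2  field       11     9   fail        88
3  field        7    42   warn        88
4  field       96     4     ok        88
5    lab       42    21   fail        88
sort by humidity descending:
    site  battery  temp status  humidity
0   dock       66    16     ok        91
1    lab       25    -8   fail        88
2  field       11     9   fail        88
3  field        7    42   warn        88
4  field       96     4     ok        88
5    lab       42    21   fail        88
group by status, sum of temp:
        temp
status      
fail      22
ok        20
warn      42
add column temp_plus_2 = t['temp'] + 2:
        temp  temp_plus_2
status                   
fail      22           24
ok        20           22
warn      42           44
Hence 24.

24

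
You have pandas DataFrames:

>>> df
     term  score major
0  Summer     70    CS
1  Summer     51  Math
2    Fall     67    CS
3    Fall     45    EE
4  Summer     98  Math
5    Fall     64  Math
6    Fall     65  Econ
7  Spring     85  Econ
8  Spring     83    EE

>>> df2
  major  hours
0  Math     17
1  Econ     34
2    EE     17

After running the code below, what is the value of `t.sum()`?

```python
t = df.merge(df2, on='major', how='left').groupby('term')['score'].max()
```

250

merge on 'major' (how='left') → 9 rows:
     term  score major  hours
0  Summer     70    CS    NaN
1  Summer     51  Math   17.0
2    Fall     67    CS    NaN
3    Fall     45    EE   17.0
4  Summer     98  Math   17.0
5    Fall     64  Math   17.0
6    Fall     65  Econ   34.0
7  Spring     85  Econ   34.0
8  Spring     83    EE   17.0
group by term, max of score:
term
Fall      67
Spring    85
Summer    98
Name: score, dtype: int64
Reading off the sum of the resulting series, we get 250.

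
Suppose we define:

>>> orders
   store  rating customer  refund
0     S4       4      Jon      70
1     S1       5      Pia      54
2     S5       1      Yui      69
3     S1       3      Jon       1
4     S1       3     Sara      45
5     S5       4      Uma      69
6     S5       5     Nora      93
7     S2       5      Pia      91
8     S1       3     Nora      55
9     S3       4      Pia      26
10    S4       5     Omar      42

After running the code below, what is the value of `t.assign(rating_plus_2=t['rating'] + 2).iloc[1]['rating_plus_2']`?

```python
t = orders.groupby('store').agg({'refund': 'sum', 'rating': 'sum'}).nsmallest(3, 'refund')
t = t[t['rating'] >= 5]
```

11

group by store: sum(refund), sum(rating):
       refund  rating
store                
S1        155      14
S2         91       5
S3         26       4
S4        112       9
S5        231      10
take 3 rows with smallest refund:
       refund  rating
store                
S3         26       4
S2         91       5
S4        112       9
filter rows where rating >= 5:
       refund  rating
store                
S2         91       5
S4        112       9
add column rating_plus_2 = t['rating'] + 2:
       refund  rating  rating_plus_2
store                               
S2         91       5              7
S4        112       9             11
value at position 1, column 'rating_plus_2' → 11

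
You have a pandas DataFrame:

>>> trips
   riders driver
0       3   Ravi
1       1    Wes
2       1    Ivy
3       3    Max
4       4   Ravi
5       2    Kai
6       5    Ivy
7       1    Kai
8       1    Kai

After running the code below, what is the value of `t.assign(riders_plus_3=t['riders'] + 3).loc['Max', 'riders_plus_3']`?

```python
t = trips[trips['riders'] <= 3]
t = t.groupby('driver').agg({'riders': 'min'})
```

6

filter rows where riders <= 3:
   riders driver
0       3   Ravi
1       1    Wes
2       1    Ivy
3       3    Max
5       2    Kai
7       1    Kai
8       1    Kai
group by driver, min of riders:
        riders
driver        
Ivy          1
Kai          1
Max          3
Ravi         3
Wes          1
add column riders_plus_3 = t['riders'] + 3:
        riders  riders_plus_3
driver                       
Ivy          1              4
Kai          1              4
Max          3              6
Ravi         3              6
Wes          1              4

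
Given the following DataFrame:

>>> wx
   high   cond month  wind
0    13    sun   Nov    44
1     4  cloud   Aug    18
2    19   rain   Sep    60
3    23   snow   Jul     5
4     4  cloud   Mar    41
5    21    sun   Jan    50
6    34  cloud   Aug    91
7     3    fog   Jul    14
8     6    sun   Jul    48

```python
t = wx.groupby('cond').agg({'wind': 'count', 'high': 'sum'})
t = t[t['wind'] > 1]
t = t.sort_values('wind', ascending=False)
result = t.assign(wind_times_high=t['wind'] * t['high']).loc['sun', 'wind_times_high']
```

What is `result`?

120

group by cond: count(wind), sum(high):
       wind  high
cond             
cloud     3    42
fog       1     3
rain      1    19
snow      1    23
sun       3    40
filter rows where wind > 1:
       wind  high
cond             
cloud     3    42
sun       3    40
sort by wind descending:
       wind  high
cond             
cloud     3    42
sun       3    40
add column wind_times_high = t['wind'] * t['high']:
       wind  high  wind_times_high
cond                              
cloud     3    42              126
sun       3    40              120
So loc['sun', 'wind_times_high'] = 120.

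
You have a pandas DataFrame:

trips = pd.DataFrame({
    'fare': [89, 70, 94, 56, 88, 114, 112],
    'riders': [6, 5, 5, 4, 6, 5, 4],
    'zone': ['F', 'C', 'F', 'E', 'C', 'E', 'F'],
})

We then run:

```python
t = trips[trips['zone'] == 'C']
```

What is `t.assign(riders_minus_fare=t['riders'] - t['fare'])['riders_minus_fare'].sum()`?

filter rows where zone == 'C':
   fare  riders zone
1    70       5    C
4    88       6    C
add column riders_minus_fare = t['riders'] - t['fare']:
   fare  riders zone  riders_minus_fare
1    70       5    C                -65
4    88       6    C                -82
Finally, sum of column 'riders_minus_fare' = -147.

-147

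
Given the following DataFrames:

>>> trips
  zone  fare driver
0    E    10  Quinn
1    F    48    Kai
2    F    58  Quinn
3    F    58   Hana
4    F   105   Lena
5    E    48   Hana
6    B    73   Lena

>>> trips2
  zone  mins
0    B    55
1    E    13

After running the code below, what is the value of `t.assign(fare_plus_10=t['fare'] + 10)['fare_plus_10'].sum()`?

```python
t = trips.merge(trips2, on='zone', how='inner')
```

161

merge on 'zone' (how='inner') → 3 rows:
  zone  fare driver  mins
0    E    10  Quinn    13
1    E    48   Hana    13
2    B    73   Lena    55
add column fare_plus_10 = t['fare'] + 10:
  zone  fare driver  mins  fare_plus_10
0    E    10  Quinn    13            20
1    E    48   Hana    13            58
2    B    73   Lena    55            83
Then the sum of column 'fare_plus_10': 161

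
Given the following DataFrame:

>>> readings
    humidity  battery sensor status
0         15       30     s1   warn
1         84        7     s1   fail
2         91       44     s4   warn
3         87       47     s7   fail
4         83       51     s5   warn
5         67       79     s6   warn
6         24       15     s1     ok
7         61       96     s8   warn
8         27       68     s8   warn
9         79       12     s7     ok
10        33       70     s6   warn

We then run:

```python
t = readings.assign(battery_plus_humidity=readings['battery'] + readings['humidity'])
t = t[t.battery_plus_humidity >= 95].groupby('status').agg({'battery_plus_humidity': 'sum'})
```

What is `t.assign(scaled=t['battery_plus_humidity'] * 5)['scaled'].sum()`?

add column battery_plus_humidity = readings['battery'] + readings['humidity']:
    humidity  battery sensor status  battery_plus_humidity
0         15       30     s1   warn                     45
1         84        7     s1   fail                     91
2         91       44     s4   warn                    135
3         87       47     s7   fail                    134
4         83       51     s5   warn                    134
5         67       79     s6   warn                    146
6         24       15     s1     ok                     39
7         61       96     s8   warn                    157
8         27       68     s8   warn                     95
9         79       12     s7     ok                     91
10        33       70     s6   warn                    103
filter rows where battery_plus_humidity >= 95:
    humidity  battery sensor status  battery_plus_humidity
2         91       44     s4   warn                    135
3         87       47     s7   fail                    134
4         83       51     s5   warn                    134
5         67       79     s6   warn                    146
7         61       96     s8   warn                    157
8         27       68     s8   warn                     95
10        33       70     s6   warn                    103
group by status, sum of battery_plus_humidity:
        battery_plus_humidity
status                       
fail                      134
warn                      770
add column scaled = t['battery_plus_humidity'] * 5:
        battery_plus_humidity  scaled
status                               
fail                      134     670
warn                      770    3850

4520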